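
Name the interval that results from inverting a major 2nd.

The rule of nine gives the new number: 9 − 2 = 7, so a second becomes a seventh.
And major becomes minor under inversion, so we get a minor seventh.

minor 7th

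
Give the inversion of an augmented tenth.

diminished sixth

First reduce the compound augmented tenth to its simple form, an augmented third.
Inverted interval numbers add to nine, so a third pairs with a sixth (3 + 6 = 9).
Quality inverts too: augmented becomes diminished. That makes the inversion a diminished sixth.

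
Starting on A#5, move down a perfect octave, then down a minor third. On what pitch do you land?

F##4

A#5 down a perfect octave → A#4 (12 semitones).
Down a minor third from A#4: F##4 (3 semitones down).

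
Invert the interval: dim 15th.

augmented unison

First reduce the compound diminished fifteenth to its simple form, a diminished octave.
Inverted interval numbers add to nine, so an octave pairs with a unison (8 + 1 = 9).
The quality also flips — diminished becomes augmented — giving an augmented unison.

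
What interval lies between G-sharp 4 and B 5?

G to B spans three letter names (G-A-B), plus an octave — that makes it a tenth of some quality.
G#4 to B5 is 15 semitones, a half step short of the major tenth (16), so this is minor.
(Equivalently, a compound minor third: a minor third plus an octave.)

minor tenth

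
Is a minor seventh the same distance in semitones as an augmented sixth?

Yes

A minor seventh spans 10 semitones, and an augmented sixth also spans 10 semitones — they're enharmonic.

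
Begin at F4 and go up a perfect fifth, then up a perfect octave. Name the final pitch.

Up a perfect fifth from F4: C5 (7 semitones up).
A perfect octave up from C5 is C6.

C6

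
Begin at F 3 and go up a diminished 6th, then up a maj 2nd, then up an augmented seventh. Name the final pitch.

F3 up a diminished sixth → Dbb4 (7 semitones).
A major second up from Dbb4 is Ebb4.
An augmented seventh up from Ebb4 is D5.

D 5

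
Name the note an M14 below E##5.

F##3

Counting seven letter names plus an octave down from E lands on F.
A major fourteenth is 23 semitones; 23 semitones down from E##5 gives F##3.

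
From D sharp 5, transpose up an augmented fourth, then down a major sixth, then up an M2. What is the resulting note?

C double-sharp 5

Up an augmented fourth from D#5: G##5 (6 semitones up).
A major sixth down from G##5 is B#4.
A major second up from B#4 is C##5.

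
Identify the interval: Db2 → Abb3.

D to A spans five letter names (D-E-F-G-A), plus an octave — that makes it a twelfth of some quality.
Db2 to Abb3 spans 18 semitones — one semitone narrower than the perfect twelfth (19) — giving a diminished twelfth.
(Equivalently, a compound diminished fifth: a diminished fifth plus an octave.)

diminished 12th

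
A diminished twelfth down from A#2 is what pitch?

Five letters down from A (plus an octave) reaches D.
A diminished twelfth is 18 semitones; 18 semitones down from A#2 gives D##1.

D##1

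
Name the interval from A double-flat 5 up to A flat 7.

A to A is the same letter name, plus 2 octaves: a fifteenth.
Abb5 to Ab7 spans 25 semitones — one semitone wider than the perfect fifteenth (24) — giving an augmented fifteenth.
(Equivalently, a compound augmented octave: an augmented octave plus an octave.)

augmented 15th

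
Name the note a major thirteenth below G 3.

B-flat 1

Counting six letter names plus an octave down from G lands on B.
A major thirteenth spans 21 semitones, so from G3 the target pitch is Bb1.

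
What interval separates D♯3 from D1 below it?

Descending from D#3 to D1 is the same interval as ascending D1 to D#3.
D to D is the same letter name, plus 2 octaves: a fifteenth.
A perfect fifteenth would be 24 semitones; D1 to D#3 is 25, one semitone wider, so the interval is augmented.
(Equivalently, a compound augmented octave: an augmented octave plus an octave.)

augmented 15th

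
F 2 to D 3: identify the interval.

major sixth

F to D spans six letter names (F-G-A-B-C-D): a sixth.
F2 to D3 is 9 semitones, matching the major sixth exactly, so the quality is major.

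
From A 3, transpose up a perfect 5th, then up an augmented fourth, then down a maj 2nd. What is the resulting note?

Up a perfect fifth from A3: E4 (7 semitones up).
Up an augmented fourth from E4: A#4 (6 semitones up).
A#4 down a major second → G#4 (2 semitones).

G sharp 4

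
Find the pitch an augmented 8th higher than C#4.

An octave keeps the letter name C, an octave up from C.
An augmented octave is 13 semitones; 13 semitones up from C#4 gives C##5.

C##5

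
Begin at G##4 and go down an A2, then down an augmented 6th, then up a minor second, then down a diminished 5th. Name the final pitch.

Down an augmented second from G##4: F#4 (3 semitones down).
An augmented sixth down from F#4 is Ab3.
Up a minor second from Ab3: Bbb3 (1 semitone up).
A diminished fifth down from Bbb3 is Eb3.

Eb3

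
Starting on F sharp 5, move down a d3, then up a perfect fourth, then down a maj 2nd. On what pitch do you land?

Down a diminished third from F#5: D##5 (2 semitones down).
D##5 up a perfect fourth → G##5 (5 semitones).
A major second down from G##5 is F##5.

F double-sharp 5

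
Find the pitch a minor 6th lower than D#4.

Counting six letter names down from D lands on F.
A minor sixth spans 8 semitones, so from D#4 the target pitch is F##3.

F##3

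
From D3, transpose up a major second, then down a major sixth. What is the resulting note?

D3 up a major second → E3 (2 semitones).
Down a major sixth from E3: G2 (9 semitones down).

G2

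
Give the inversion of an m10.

M6

First reduce the compound minor tenth to its simple form, a minor third.
Interval numbers invert to sum to nine: 3 + 6 = 9, so a third inverts to a sixth.
The quality also flips — minor becomes major — giving a major sixth.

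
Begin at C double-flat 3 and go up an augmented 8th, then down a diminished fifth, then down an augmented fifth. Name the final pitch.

B double-flat 2

Up an augmented octave from Cbb3: Cb4 (13 semitones up).
Cb4 down a diminished fifth → F3 (6 semitones).
F3 down an augmented fifth → Bbb2 (8 semitones).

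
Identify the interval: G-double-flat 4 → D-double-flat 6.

perfect twelfth

G to D spans five letter names (G-A-B-C-D), plus an octave: a twelfth.
Counting semitones, Gbb4→Dbb6 is 19, which is the perfect twelfth.
(Equivalently, a compound perfect fifth: a perfect fifth plus an octave.)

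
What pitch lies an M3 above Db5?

F5

Counting three letter names up from D lands on F.
A major third is 4 semitones; 4 semitones up from Db5 gives F5.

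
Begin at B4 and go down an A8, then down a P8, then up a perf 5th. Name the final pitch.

F3

B4 down an augmented octave → Bb3 (13 semitones).
A perfect octave down from Bb3 is Bb2.
Up a perfect fifth from Bb2: F3 (7 semitones up).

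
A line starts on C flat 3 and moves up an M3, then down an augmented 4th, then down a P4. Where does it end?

F flat 2

Cb3 up a major third → Eb3 (4 semitones).
An augmented fourth down from Eb3 is Bbb2.
Bbb2 down a perfect fourth → Fb2 (5 semitones).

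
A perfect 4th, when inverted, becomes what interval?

Interval numbers invert to sum to nine: 4 + 5 = 9, so a fourth inverts to a fifth.
Quality inverts too: perfect stays perfect. That makes the inversion a perfect fifth.

perfect fifth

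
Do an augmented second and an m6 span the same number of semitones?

An augmented second spans 3 semitones; a minor sixth spans 8 semitones. They differ by 5.

No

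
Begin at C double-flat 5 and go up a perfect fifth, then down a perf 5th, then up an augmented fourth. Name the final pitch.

F flat 5

Cbb5 up a perfect fifth → Gbb5 (7 semitones).
Gbb5 down a perfect fifth → Cbb5 (7 semitones).
Up an augmented fourth from Cbb5: Fb5 (6 semitones up).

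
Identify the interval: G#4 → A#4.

major 2nd

G to A spans two letter names (G-A) — that makes it a second of some quality.
G#4 to A#4 is 2 semitones, matching the major second exactly, so the quality is major.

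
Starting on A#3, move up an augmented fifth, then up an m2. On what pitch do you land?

F##4

An augmented fifth up from A#3 is E##4.
Up a minor second from E##4: F##4 (1 semitone up).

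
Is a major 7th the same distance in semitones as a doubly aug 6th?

Both span 11 semitones: a major seventh and a doubly augmented sixth are the same chromatic distance.

Yes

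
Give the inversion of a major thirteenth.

minor 3rd

First reduce the compound major thirteenth to its simple form, a major sixth.
Inverted interval numbers add to nine, so a sixth pairs with a third (6 + 3 = 9).
The quality also flips — major becomes minor — giving a minor third.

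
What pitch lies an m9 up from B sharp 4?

The ninth's letter: B up two letter names plus an octave → C.
Moving 13 semitones up from B#4 (the size of a minor ninth) reaches C#6.

C sharp 6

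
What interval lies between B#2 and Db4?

doubly diminished 10th

B to D spans three letter names (B-C-D), plus an octave: a tenth.
The major tenth is 16 semitones; here we have 13, three semitones narrower: doubly diminished.
(Equivalently, a compound doubly diminished third: a doubly diminished third plus an octave.)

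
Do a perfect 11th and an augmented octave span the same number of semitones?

No

A perfect eleventh is 17 semitones but an augmented octave is 13 semitones — different sizes.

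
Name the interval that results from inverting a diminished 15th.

First reduce the compound diminished fifteenth to its simple form, a diminished octave.
Inverted interval numbers add to nine, so an octave pairs with a unison (8 + 1 = 9).
The quality also flips — diminished becomes augmented — giving an augmented unison.

augmented 1st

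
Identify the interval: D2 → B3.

D to B spans six letter names (D-E-F-G-A-B), plus an octave — that makes it a thirteenth of some quality.
The major thirteenth spans 21 semitones, and D2 to B3 is exactly 21 semitones — so this is a major thirteenth.
(Equivalently, a compound major sixth: a major sixth plus an octave.)

major thirteenth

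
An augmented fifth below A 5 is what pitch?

D flat 5

Counting five letter names down from A lands on D.
Moving 8 semitones down from A5 (the size of an augmented fifth) reaches Db5.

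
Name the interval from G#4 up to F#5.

minor 7th

G to F spans seven letter names (G-A-B-C-D-E-F) — that makes it a seventh of some quality.
At 10 semitones, G#4→F#5 falls one short of a major seventh: minor.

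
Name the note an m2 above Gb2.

The second takes the letter from G up to A.
A minor second is 1 semitone; 1 semitone up from Gb2 gives Abb2.

Abb2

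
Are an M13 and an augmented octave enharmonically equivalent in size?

A major thirteenth spans 21 semitones; an augmented octave spans 13 semitones. They differ by 8.

No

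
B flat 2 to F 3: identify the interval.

perfect 5th

B to F spans five letter names (B-C-D-E-F) — that makes it a fifth of some quality.
Counting semitones, Bb2→F3 is 7, which is the perfect fifth.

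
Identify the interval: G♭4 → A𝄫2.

major fourteenth

Descending from Gb4 to Abb2 is the same interval as ascending Abb2 to Gb4.
A to G spans seven letter names (A-B-C-D-E-F-G), plus an octave — that makes it a fourteenth of some quality.
Abb2 to Gb4 is 23 semitones, matching the major fourteenth exactly, so the quality is major.
(Equivalently, a compound major seventh: a major seventh plus an octave.)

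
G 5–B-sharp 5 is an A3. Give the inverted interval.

Inverted interval numbers add to nine, so a third pairs with a sixth (3 + 6 = 9).
Quality inverts too: augmented becomes diminished. That makes the inversion a diminished sixth.

diminished 6th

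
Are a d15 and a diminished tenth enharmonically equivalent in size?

No

23 semitones (diminished fifteenth) vs 14 semitones (diminished tenth): not equal.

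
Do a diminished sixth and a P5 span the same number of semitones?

A diminished sixth spans 7 semitones, and a perfect fifth also spans 7 semitones — they're enharmonic.

Yes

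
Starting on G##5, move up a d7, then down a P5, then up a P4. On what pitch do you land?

A diminished seventh up from G##5 is F#6.
Down a perfect fifth from F#6: B5 (7 semitones down).
Up a perfect fourth from B5: E6 (5 semitones up).

E6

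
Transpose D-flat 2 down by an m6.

The sixth takes the letter from D down to F.
A minor sixth spans 8 semitones, so from Db2 the target pitch is F1.

F 1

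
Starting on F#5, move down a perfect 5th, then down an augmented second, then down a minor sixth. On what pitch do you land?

Down a perfect fifth from F#5: B4 (7 semitones down).
B4 down an augmented second → Ab4 (3 semitones).
Ab4 down a minor sixth → C4 (8 semitones).

C4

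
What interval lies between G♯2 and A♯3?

G to A spans two letter names (G-A), plus an octave — that makes it a ninth of some quality.
Counting semitones, G#2→A#3 is 14, which is the major ninth.
(Equivalently, a compound major second: a major second plus an octave.)

major 9th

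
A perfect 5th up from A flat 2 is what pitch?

E flat 3

Five letter names up from A: E.
A perfect fifth is 7 semitones; 7 semitones up from Ab2 gives Eb3.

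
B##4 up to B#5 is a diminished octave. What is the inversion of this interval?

augmented 1st

Interval numbers invert to sum to nine: 8 + 1 = 9, so an octave inverts to a unison.
And diminished becomes augmented under inversion, so we get an augmented unison.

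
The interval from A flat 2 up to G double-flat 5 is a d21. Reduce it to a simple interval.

Subtracting seven from the interval number removes an octave: 21 − 14 = 7.
That makes a diminished twenty-first a compound diminished seventh — 2 octaves plus a diminished seventh.

d7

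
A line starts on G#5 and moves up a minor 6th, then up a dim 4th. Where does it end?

Ab6

Up a minor sixth from G#5: E6 (8 semitones up).
Up a diminished fourth from E6: Ab6 (4 semitones up).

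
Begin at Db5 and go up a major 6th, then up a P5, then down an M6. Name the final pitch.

Db5 up a major sixth → Bb5 (9 semitones).
Bb5 up a perfect fifth → F6 (7 semitones).
Down a major sixth from F6: Ab5 (9 semitones down).

Ab5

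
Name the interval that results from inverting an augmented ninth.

First reduce the compound augmented ninth to its simple form, an augmented second.
The rule of nine gives the new number: 9 − 2 = 7, so a second becomes a seventh.
The quality also flips — augmented becomes diminished — giving a diminished seventh.

diminished seventh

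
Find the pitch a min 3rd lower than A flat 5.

F 5

The third takes the letter from A down to F.
Moving 3 semitones down from Ab5 (the size of a minor third) reaches F5.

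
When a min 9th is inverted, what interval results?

First reduce the compound minor ninth to its simple form, a minor second.
The rule of nine gives the new number: 9 − 2 = 7, so a second becomes a seventh.
The quality also flips — minor becomes major — giving a major seventh.

major 7th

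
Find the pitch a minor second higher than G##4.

Two letter names up from G: A.
A minor second is 1 semitone; 1 semitone up from G##4 gives A#4.

A#4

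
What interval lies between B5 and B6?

perfect octave

B to B is the same letter name, plus an octave — that makes it an octave of some quality.
The perfect octave spans 12 semitones, and B5 to B6 is exactly 12 semitones — so this is a perfect octave.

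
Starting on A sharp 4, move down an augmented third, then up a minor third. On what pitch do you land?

A flat 4

An augmented third down from A#4 is F4.
Up a minor third from F4: Ab4 (3 semitones up).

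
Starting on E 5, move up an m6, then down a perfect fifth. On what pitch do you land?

F 5

E5 up a minor sixth → C6 (8 semitones).
C6 down a perfect fifth → F5 (7 semitones).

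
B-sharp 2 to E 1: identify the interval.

augmented 12th

Descending from B#2 to E1 is the same interval as ascending E1 to B#2.
E to B spans five letter names (E-F-G-A-B), plus an octave, so the interval is some kind of twelfth.
E1 to B#2 spans 20 semitones — one semitone wider than the perfect twelfth (19) — giving an augmented twelfth.
(Equivalently, a compound augmented fifth: an augmented fifth plus an octave.)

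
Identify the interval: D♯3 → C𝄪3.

minor second

Descending from D#3 to C##3 is the same interval as ascending C##3 to D#3.
C to D spans two letter names (C-D): a second.
C##3 to D#3 is 1 semitone, a half step short of the major second (2), so this is minor.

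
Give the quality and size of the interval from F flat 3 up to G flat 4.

F to G spans two letter names (F-G), plus an octave: a ninth.
Counting semitones, Fb3→Gb4 is 14, which is the major ninth.
(Equivalently, a compound major second: a major second plus an octave.)

major ninth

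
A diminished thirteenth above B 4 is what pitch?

Counting six letter names plus an octave up from B lands on G.
A diminished thirteenth is 19 semitones; 19 semitones up from B4 gives Gb6.

G-flat 6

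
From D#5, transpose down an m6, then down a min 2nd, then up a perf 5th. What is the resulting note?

B##4

A minor sixth down from D#5 is F##4.
F##4 down a minor second → E##4 (1 semitone).
A perfect fifth up from E##4 is B##4.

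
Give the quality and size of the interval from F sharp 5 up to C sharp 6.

F to C spans five letter names (F-G-A-B-C): a fifth.
F#5 to C#6 is 7 semitones, matching the perfect fifth exactly, so the quality is perfect.

perfect 5th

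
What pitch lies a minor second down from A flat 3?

The second takes the letter from A down to G.
A minor second is 1 semitone; 1 semitone down from Ab3 gives G3.

G 3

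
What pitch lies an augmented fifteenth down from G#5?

A fifteenth keeps the letter name G, two octaves down from G.
Moving 25 semitones down from G#5 (the size of an augmented fifteenth) reaches G3.

G3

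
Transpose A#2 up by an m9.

B3

The ninth's letter: A up two letter names plus an octave → B.
A minor ninth spans 13 semitones, so from A#2 the target pitch is B3.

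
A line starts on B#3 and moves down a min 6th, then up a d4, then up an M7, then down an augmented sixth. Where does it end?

B#3 down a minor sixth → D##3 (8 semitones).
A diminished fourth up from D##3 is G#3.
Up a major seventh from G#3: F##4 (11 semitones up).
Down an augmented sixth from F##4: A3 (10 semitones down).

A3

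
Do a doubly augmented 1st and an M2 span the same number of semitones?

Yes

A doubly augmented unison spans 2 semitones, and a major second also spans 2 semitones — they're enharmonic.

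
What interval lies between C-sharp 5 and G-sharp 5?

perfect fifth

C to G spans five letter names (C-D-E-F-G): a fifth.
C#5 to G#5 is 7 semitones, matching the perfect fifth exactly, so the quality is perfect.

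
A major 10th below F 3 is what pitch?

D flat 2

Three letters down from F (plus an octave) reaches D.
A major tenth spans 16 semitones, so from F3 the target pitch is Db2.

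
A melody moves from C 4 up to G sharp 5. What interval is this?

A12

C to G spans five letter names (C-D-E-F-G), plus an octave, so the interval is some kind of twelfth.
A perfect twelfth would be 19 semitones; C4 to G#5 is 20, one semitone wider, so the interval is augmented.
(Equivalently, a compound augmented fifth: an augmented fifth plus an octave.)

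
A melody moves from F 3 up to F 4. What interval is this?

perfect octave

F to F is the same letter name, plus an octave — that makes it an octave of some quality.
The perfect octave spans 12 semitones, and F3 to F4 is exactly 12 semitones — so this is a perfect octave.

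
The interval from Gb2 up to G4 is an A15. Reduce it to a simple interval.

augmented 8th

Take out an octave (7 from the number): 15 − 7 = 8.
So an augmented fifteenth is an octave plus an augmented octave. The quality is unchanged.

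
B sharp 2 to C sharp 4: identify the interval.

minor ninth

B to C spans two letter names (B-C), plus an octave: a ninth.
B#2 to C#4 is 13 semitones, a half step short of the major ninth (14), so this is minor.
(Equivalently, a compound minor second: a minor second plus an octave.)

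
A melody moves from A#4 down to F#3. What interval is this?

Descending from A#4 to F#3 is the same interval as ascending F#3 to A#4.
F to A spans three letter names (F-G-A), plus an octave: a tenth.
F#3 to A#4 is 16 semitones, matching the major tenth exactly, so the quality is major.
(Equivalently, a compound major third: a major third plus an octave.)

major 10th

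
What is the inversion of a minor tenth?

First reduce the compound minor tenth to its simple form, a minor third.
Interval numbers invert to sum to nine: 3 + 6 = 9, so a third inverts to a sixth.
And minor becomes major under inversion, so we get a major sixth.

M6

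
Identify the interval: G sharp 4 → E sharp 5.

G to E spans six letter names (G-A-B-C-D-E) — that makes it a sixth of some quality.
G#4 to E#5 is 9 semitones, matching the major sixth exactly, so the quality is major.

major 6th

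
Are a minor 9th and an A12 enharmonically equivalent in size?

A minor ninth is 13 semitones but an augmented twelfth is 20 semitones — different sizes.

No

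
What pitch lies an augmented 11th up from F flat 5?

B flat 6

The eleventh's letter: F up four letter names plus an octave → B.
An augmented eleventh spans 18 semitones, so from Fb5 the target pitch is Bb6.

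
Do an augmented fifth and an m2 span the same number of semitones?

An augmented fifth spans 8 semitones; a minor second spans 1 semitone. They differ by 7.

No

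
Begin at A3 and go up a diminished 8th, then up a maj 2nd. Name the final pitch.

Up a diminished octave from A3: Ab4 (11 semitones up).
A major second up from Ab4 is Bb4.

Bb4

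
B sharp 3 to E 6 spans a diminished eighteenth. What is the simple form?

Take out 2 octaves (14 from the number): 18 − 14 = 4.
That makes a diminished eighteenth a compound diminished fourth — 2 octaves plus a diminished fourth.

diminished 4th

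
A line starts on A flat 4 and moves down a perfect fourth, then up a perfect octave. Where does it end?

E flat 5

A perfect fourth down from Ab4 is Eb4.
A perfect octave up from Eb4 is Eb5.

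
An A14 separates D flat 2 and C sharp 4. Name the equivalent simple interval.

augmented seventh

Each octave removed subtracts seven from the number: 14 − 7 = 7.
That makes an augmented fourteenth a compound augmented seventh — an octave plus an augmented seventh.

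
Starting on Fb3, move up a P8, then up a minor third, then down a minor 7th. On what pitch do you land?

Up a perfect octave from Fb3: Fb4 (12 semitones up).
Up a minor third from Fb4: Abb4 (3 semitones up).
A minor seventh down from Abb4 is Bbb3.

Bbb3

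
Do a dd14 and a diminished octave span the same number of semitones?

20 semitones (doubly diminished fourteenth) vs 11 semitones (diminished octave): not equal.

No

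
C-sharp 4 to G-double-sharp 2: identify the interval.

Descending from C#4 to G##2 is the same interval as ascending G##2 to C#4.
G to C spans four letter names (G-A-B-C), plus an octave, so the interval is some kind of eleventh.
The perfect eleventh is 17 semitones; here we have 16, one semitone narrower: diminished.
(Equivalently, a compound diminished fourth: a diminished fourth plus an octave.)

diminished eleventh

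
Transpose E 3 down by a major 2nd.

Counting two letter names down from E lands on D.
A major second is 2 semitones; 2 semitones down from E3 gives D3.

D 3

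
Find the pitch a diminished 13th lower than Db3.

The thirteenth's letter: D down six letter names plus an octave → F.
Moving 19 semitones down from Db3 (the size of a diminished thirteenth) reaches F#1.

F#1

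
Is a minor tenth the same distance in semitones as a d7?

No

15 semitones (minor tenth) vs 9 semitones (diminished seventh): not equal.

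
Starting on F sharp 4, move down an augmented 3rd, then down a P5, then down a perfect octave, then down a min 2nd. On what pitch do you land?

F 2

F#4 down an augmented third → Db4 (5 semitones).
Db4 down a perfect fifth → Gb3 (7 semitones).
A perfect octave down from Gb3 is Gb2.
Down a minor second from Gb2: F2 (1 semitone down).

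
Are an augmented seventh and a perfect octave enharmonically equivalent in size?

Yes

Both span 12 semitones: an augmented seventh and a perfect octave are the same chromatic distance.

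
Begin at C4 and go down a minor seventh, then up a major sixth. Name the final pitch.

B3

A minor seventh down from C4 is D3.
Up a major sixth from D3: B3 (9 semitones up).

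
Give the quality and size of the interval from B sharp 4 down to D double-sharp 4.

Descending from B#4 to D##4 is the same interval as ascending D##4 to B#4.
D to B spans six letter names (D-E-F-G-A-B), so the interval is some kind of sixth.
At 8 semitones, D##4→B#4 falls one short of a major sixth: minor.

m6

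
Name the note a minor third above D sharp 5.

F sharp 5

Counting three letter names up from D lands on F.
Moving 3 semitones up from D#5 (the size of a minor third) reaches F#5.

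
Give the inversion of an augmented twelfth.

First reduce the compound augmented twelfth to its simple form, an augmented fifth.
The rule of nine gives the new number: 9 − 5 = 4, so a fifth becomes a fourth.
The quality also flips — augmented becomes diminished — giving a diminished fourth.

diminished fourth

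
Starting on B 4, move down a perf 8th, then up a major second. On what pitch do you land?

C sharp 4

A perfect octave down from B4 is B3.
B3 up a major second → C#4 (2 semitones).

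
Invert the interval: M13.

First reduce the compound major thirteenth to its simple form, a major sixth.
The rule of nine gives the new number: 9 − 6 = 3, so a sixth becomes a third.
Quality inverts too: major becomes minor. That makes the inversion a minor third.

m3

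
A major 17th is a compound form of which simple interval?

major third

Each octave removed subtracts seven from the number: 17 − 14 = 3.
So a major seventeenth is 2 octaves plus a major third. The quality is unchanged.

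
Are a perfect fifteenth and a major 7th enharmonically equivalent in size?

No

A perfect fifteenth spans 24 semitones; a major seventh spans 11 semitones. They differ by 13.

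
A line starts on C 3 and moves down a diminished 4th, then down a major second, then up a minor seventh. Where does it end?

C3 down a diminished fourth → G#2 (4 semitones).
Down a major second from G#2: F#2 (2 semitones down).
Up a minor seventh from F#2: E3 (10 semitones up).

E 3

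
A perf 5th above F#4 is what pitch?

C#5

Counting five letter names up from F lands on C.
Moving 7 semitones up from F#4 (the size of a perfect fifth) reaches C#5.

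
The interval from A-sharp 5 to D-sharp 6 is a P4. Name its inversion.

perfect 5th

Inverted interval numbers add to nine, so a fourth pairs with a fifth (4 + 5 = 9).
And perfect stays perfect under inversion, so we get a perfect fifth.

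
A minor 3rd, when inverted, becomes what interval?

Interval numbers invert to sum to nine: 3 + 6 = 9, so a third inverts to a sixth.
The quality also flips — minor becomes major — giving a major sixth.

major 6th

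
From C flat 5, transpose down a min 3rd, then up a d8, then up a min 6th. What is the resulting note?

F double-flat 6

Down a minor third from Cb5: Ab4 (3 semitones down).
A diminished octave up from Ab4 is Abb5.
Abb5 up a minor sixth → Fbb6 (8 semitones).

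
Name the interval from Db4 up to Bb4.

D to B spans six letter names (D-E-F-G-A-B): a sixth.
Db4 to Bb4 is 9 semitones, matching the major sixth exactly, so the quality is major.

major sixth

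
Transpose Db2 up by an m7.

Counting seven letter names up from D lands on C.
Moving 10 semitones up from Db2 (the size of a minor seventh) reaches Cb3.

Cb3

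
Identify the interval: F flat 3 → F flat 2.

Descending from Fb3 to Fb2 is the same interval as ascending Fb2 to Fb3.
F to F is the same letter name, plus an octave, so the interval is some kind of octave.
Counting semitones, Fb2→Fb3 is 12, which is the perfect octave.

perfect octave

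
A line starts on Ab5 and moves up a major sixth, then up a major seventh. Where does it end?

A major sixth up from Ab5 is F6.
F6 up a major seventh → E7 (11 semitones).

E7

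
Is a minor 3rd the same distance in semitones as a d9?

No

3 semitones (minor third) vs 12 semitones (diminished ninth): not equal.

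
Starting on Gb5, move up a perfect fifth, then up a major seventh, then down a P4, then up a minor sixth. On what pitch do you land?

Eb7

A perfect fifth up from Gb5 is Db6.
Db6 up a major seventh → C7 (11 semitones).
Down a perfect fourth from C7: G6 (5 semitones down).
Up a minor sixth from G6: Eb7 (8 semitones up).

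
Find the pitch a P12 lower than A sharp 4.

Five letters down from A (plus an octave) reaches D.
Moving 19 semitones down from A#4 (the size of a perfect twelfth) reaches D#3.

D sharp 3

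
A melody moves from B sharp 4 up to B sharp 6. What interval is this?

B to B is the same letter name, plus 2 octaves, so the interval is some kind of fifteenth.
Counting semitones, B#4→B#6 is 24, which is the perfect fifteenth.
(Equivalently, a compound perfect octave: a perfect octave plus an octave.)

P15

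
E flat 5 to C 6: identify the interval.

M6

E to C spans six letter names (E-F-G-A-B-C): a sixth.
Counting semitones, Eb5→C6 is 9, which is the major sixth.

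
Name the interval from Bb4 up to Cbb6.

B to C spans two letter names (B-C), plus an octave: a ninth.
Bb4 to Cbb6 spans 12 semitones — two semitones narrower than the major ninth (14) — giving a diminished ninth.

diminished 9th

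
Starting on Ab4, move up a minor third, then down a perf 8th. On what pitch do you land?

Cb4

A minor third up from Ab4 is Cb5.
A perfect octave down from Cb5 is Cb4.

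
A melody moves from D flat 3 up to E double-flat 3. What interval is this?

minor second

D to E spans two letter names (D-E) — that makes it a second of some quality.
Db3 to Ebb3 is 1 semitone, a half step short of the major second (2), so this is minor.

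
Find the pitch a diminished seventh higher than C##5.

B5

Seven letter names up from C: B.
A diminished seventh spans 9 semitones, so from C##5 the target pitch is B5.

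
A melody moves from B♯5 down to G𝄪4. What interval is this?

Descending from B#5 to G##4 is the same interval as ascending G##4 to B#5.
G to B spans three letter names (G-A-B), plus an octave: a tenth.
A major tenth would be 16 semitones, but G##4 to B#5 is 15 — one semitone narrower, making it a minor tenth.
(Equivalently, a compound minor third: a minor third plus an octave.)

minor 10th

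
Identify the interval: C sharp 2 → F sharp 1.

Descending from C#2 to F#1 is the same interval as ascending F#1 to C#2.
F to C spans five letter names (F-G-A-B-C), so the interval is some kind of fifth.
The perfect fifth spans 7 semitones, and F#1 to C#2 is exactly 7 semitones — so this is a perfect fifth.

perfect 5th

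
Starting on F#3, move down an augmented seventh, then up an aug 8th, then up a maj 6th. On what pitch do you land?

F#3 down an augmented seventh → Gb2 (12 semitones).
An augmented octave up from Gb2 is G3.
Up a major sixth from G3: E4 (9 semitones up).

E4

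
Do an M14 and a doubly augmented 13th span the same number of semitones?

Both span 23 semitones: a major fourteenth and a doubly augmented thirteenth are the same chromatic distance.

Yes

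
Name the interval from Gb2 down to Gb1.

Descending from Gb2 to Gb1 is the same interval as ascending Gb1 to Gb2.
G to G is the same letter name, plus an octave: an octave.
The perfect octave spans 12 semitones, and Gb1 to Gb2 is exactly 12 semitones — so this is a perfect octave.

perfect 8th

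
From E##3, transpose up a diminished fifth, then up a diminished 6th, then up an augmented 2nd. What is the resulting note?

A#4

E##3 up a diminished fifth → B#3 (6 semitones).
A diminished sixth up from B#3 is G4.
An augmented second up from G4 is A#4.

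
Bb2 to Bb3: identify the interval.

B to B is the same letter name, plus an octave, so the interval is some kind of octave.
The perfect octave spans 12 semitones, and Bb2 to Bb3 is exactly 12 semitones — so this is a perfect octave.

perfect octave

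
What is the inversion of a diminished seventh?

augmented 2nd

The rule of nine gives the new number: 9 − 7 = 2, so a seventh becomes a second.
Quality inverts too: diminished becomes augmented. That makes the inversion an augmented second.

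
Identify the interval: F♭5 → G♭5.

F to G spans two letter names (F-G), so the interval is some kind of second.
Counting semitones, Fb5→Gb5 is 2, which is the major second.

major second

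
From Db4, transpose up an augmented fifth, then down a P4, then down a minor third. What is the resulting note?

Up an augmented fifth from Db4: A4 (8 semitones up).
Down a perfect fourth from A4: E4 (5 semitones down).
Down a minor third from E4: C#4 (3 semitones down).

C#4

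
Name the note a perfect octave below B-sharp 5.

B-sharp 4

The letter stays B (same as the start), shifted an octave down.
Moving 12 semitones down from B#5 (the size of a perfect octave) reaches B#4.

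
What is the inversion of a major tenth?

First reduce the compound major tenth to its simple form, a major third.
The rule of nine gives the new number: 9 − 3 = 6, so a third becomes a sixth.
The quality also flips — major becomes minor — giving a minor sixth.

m6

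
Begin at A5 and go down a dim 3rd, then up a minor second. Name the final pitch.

A diminished third down from A5 is F##5.
F##5 up a minor second → G#5 (1 semitone).

G#5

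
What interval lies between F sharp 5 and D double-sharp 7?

F to D spans six letter names (F-G-A-B-C-D), plus an octave: a thirteenth.
F#5 to D##7 spans 22 semitones — one semitone wider than the major thirteenth (21) — giving an augmented thirteenth.
(Equivalently, a compound augmented sixth: an augmented sixth plus an octave.)

A13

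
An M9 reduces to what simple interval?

Each octave removed subtracts seven from the number: 9 − 7 = 2.
That makes a major ninth a compound major second — an octave plus a major second.

major second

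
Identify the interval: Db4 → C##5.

D to C spans seven letter names (D-E-F-G-A-B-C): a seventh.
The major seventh is 11 semitones; here we have 13, two semitones wider: doubly augmented.

doubly augmented seventh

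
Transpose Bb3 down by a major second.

Ab3

The second takes the letter from B down to A.
A major second is 2 semitones; 2 semitones down from Bb3 gives Ab3.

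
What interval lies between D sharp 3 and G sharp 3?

perfect fourth

D to G spans four letter names (D-E-F-G) — that makes it a fourth of some quality.
The perfect fourth spans 5 semitones, and D#3 to G#3 is exactly 5 semitones — so this is a perfect fourth.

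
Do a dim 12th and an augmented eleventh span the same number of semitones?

Yes

Both span 18 semitones: a diminished twelfth and an augmented eleventh are the same chromatic distance.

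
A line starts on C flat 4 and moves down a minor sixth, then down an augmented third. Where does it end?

Cb4 down a minor sixth → Eb3 (8 semitones).
Down an augmented third from Eb3: Cbb3 (5 semitones down).

C double-flat 3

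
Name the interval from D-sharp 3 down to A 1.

Descending from D#3 to A1 is the same interval as ascending A1 to D#3.
A to D spans four letter names (A-B-C-D), plus an octave, so the interval is some kind of eleventh.
The perfect eleventh is 17 semitones; here we have 18, one semitone wider: augmented.
(Equivalently, a compound augmented fourth: an augmented fourth plus an octave.)

augmented eleventh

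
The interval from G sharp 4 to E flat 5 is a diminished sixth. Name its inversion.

Interval numbers invert to sum to nine: 6 + 3 = 9, so a sixth inverts to a third.
And diminished becomes augmented under inversion, so we get an augmented third.

augmented 3rd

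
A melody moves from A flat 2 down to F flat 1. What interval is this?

Descending from Ab2 to Fb1 is the same interval as ascending Fb1 to Ab2.
F to A spans three letter names (F-G-A), plus an octave — that makes it a tenth of some quality.
Counting semitones, Fb1→Ab2 is 16, which is the major tenth.
(Equivalently, a compound major third: a major third plus an octave.)

major tenth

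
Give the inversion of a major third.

Inverted interval numbers add to nine, so a third pairs with a sixth (3 + 6 = 9).
The quality also flips — major becomes minor — giving a minor sixth.

minor sixth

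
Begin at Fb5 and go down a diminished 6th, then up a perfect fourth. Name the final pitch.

D5

Down a diminished sixth from Fb5: A4 (7 semitones down).
A4 up a perfect fourth → D5 (5 semitones).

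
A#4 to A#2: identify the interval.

Descending from A#4 to A#2 is the same interval as ascending A#2 to A#4.
A to A is the same letter name, plus 2 octaves — that makes it a fifteenth of some quality.
Counting semitones, A#2→A#4 is 24, which is the perfect fifteenth.
(Equivalently, a compound perfect octave: a perfect octave plus an octave.)

P15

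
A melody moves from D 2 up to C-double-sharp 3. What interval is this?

A7

D to C spans seven letter names (D-E-F-G-A-B-C), so the interval is some kind of seventh.
The major seventh is 11 semitones; here we have 12, one semitone wider: augmented.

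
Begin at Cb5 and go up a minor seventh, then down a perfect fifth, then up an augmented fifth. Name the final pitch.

Cb5 up a minor seventh → Bbb5 (10 semitones).
Bbb5 down a perfect fifth → Ebb5 (7 semitones).
An augmented fifth up from Ebb5 is Bb5.

Bb5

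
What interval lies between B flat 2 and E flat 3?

perfect 4th

B to E spans four letter names (B-C-D-E): a fourth.
Bb2 to Eb3 is 5 semitones, matching the perfect fourth exactly, so the quality is perfect.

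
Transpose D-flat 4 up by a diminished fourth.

Four letter names up from D: G.
A diminished fourth spans 4 semitones, so from Db4 the target pitch is Gbb4.

G-double-flat 4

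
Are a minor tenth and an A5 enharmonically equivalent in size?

No

A minor tenth is 15 semitones but an augmented fifth is 8 semitones — different sizes.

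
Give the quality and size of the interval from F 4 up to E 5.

major seventh

F to E spans seven letter names (F-G-A-B-C-D-E) — that makes it a seventh of some quality.
Counting semitones, F4→E5 is 11, which is the major seventh.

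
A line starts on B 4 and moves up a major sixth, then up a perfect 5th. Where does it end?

D sharp 6

B4 up a major sixth → G#5 (9 semitones).
A perfect fifth up from G#5 is D#6.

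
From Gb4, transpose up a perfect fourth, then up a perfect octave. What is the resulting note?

Cb6

A perfect fourth up from Gb4 is Cb5.
Up a perfect octave from Cb5: Cb6 (12 semitones up).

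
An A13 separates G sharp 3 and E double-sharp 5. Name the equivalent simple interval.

Subtracting seven from the interval number removes an octave: 13 − 7 = 6.
Quality carries through unchanged, so the simple form is an augmented sixth.

augmented 6th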